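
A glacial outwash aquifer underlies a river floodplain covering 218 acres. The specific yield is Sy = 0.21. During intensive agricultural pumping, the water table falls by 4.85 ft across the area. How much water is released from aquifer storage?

ΔV ≈ 2.74 × 10^5 m³

A = 218 acres = 8.822 × 10^5 m²
Δh = 4.85 ft = 1.478 m
ΔV = Sy × A × Δh = 0.21 × 8.822 × 10^5 m² × 1.478 m = 2.739 × 10^5 m³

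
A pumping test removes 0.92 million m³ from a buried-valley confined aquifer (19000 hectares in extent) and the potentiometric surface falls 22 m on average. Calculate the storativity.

A = 19000 hectares = 1.9 × 10^8 m²
ΔV = 0.92 million m³ = 9.2 × 10^5 m³
S = ΔV / (A × Δh) = 9.2 × 10^5 m³ / (1.9 × 10^8 m² × 22 m) = 2.201 × 10^-4

S ≈ 2.2 × 10^-4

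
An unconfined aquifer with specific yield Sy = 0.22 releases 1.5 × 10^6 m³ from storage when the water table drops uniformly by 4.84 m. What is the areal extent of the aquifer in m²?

A = ΔV / (Sy × Δh) = 1.5 × 10^6 / (0.22 × 4.84) = 1.409 × 10^6 m²

A ≈ 1.41 × 10^6 m²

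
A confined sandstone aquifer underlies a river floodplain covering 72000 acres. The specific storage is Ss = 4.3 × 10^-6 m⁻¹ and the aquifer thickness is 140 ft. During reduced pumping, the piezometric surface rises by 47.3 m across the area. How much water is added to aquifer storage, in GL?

b = 140 ft = 42.67 m
S = Ss × b = 4.3 × 10^-6 m⁻¹ × 42.67 m = 1.835 × 10^-4
A = 72000 acres = 2.914 × 10^8 m²
ΔV = S × A × Δh = 1.835 × 10^-4 × 2.914 × 10^8 m² × 47.3 m = 2.529 × 10^6 m³
ΔV = 2.529 × 10^6 m³ = 2.529 GL

ΔV ≈ 2.53 GL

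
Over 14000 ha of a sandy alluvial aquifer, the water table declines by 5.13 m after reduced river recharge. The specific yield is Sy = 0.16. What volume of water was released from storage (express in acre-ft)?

A = 14000 ha = 1.4 × 10^8 m²
ΔV = Sy × A × Δh = 0.16 × 1.4 × 10^8 m² × 5.13 m = 1.149 × 10^8 m³
ΔV = 1.149 × 10^8 m³ = 93160 acre-ft

ΔV ≈ 93200 acre-ft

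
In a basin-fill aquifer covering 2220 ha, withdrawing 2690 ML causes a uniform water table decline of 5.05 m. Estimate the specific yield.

Sy ≈ 0.024

A = 2220 ha = 2.22 × 10^7 m²
ΔV = 2690 ML = 2.69 × 10^6 m³
Sy = ΔV / (A × Δh) = 2.69 × 10^6 m³ / (2.22 × 10^7 m² × 5.05 m) = 0.02399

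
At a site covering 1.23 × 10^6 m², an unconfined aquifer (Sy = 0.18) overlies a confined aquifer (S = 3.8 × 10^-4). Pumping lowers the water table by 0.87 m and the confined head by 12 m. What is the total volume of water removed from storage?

ΔV ≈ 1.98 × 10^5 m³

Unconfined: ΔV_u = Sy × A × Δh_u = 0.18 × 1.23 × 10^6 × 0.87 = 1.926 × 10^5 m³
Confined: ΔV_c = S × A × Δh_c = 3.8 × 10^-4 × 1.23 × 10^6 × 12 = 5609 m³
Total ΔV = 1.926 × 10^5 + 5609 = 1.982 × 10^5 m³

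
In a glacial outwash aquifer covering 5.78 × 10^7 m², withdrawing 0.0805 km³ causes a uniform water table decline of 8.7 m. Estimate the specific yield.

ΔV = 0.0805 km³ = 8.05 × 10^7 m³
Sy = ΔV / (A × Δh) = 8.05 × 10^7 m³ / (5.78 × 10^7 m² × 8.7 m) = 0.1601

Sy ≈ 0.16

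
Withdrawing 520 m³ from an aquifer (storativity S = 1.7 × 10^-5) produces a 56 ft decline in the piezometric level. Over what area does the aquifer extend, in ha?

Δh = 56 ft = 17.07 m
A = ΔV / (S × Δh) = 520 / (1.7 × 10^-5 × 17.07) = 1.792 × 10^6 m²
A = 1.792 × 10^6 m² = 179.2 ha

A ≈ 179 ha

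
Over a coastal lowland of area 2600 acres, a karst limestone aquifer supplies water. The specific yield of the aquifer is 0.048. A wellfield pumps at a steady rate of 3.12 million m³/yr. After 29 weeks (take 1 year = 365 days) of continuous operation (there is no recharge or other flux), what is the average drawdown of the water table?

Δh ≈ 3.44 m

A = 2600 acres = 1.052 × 10^7 m²
Q = 3.12 million m³/yr = 8548 m³/d
t = 29 weeks = 203 d
ΔV = Q × t = 8548 m³/d × 203 d = 1.735 × 10^6 m³
Δh = ΔV / (Sy × A) = 1.735 × 10^6 / (0.048 × 1.052 × 10^7) = 3.436 m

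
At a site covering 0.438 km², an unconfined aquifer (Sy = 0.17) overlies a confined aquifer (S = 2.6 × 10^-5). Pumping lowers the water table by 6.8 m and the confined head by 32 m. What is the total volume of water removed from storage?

A = 0.438 km² = 4.38 × 10^5 m²
Unconfined: ΔV_u = Sy × A × Δh_u = 0.17 × 4.38 × 10^5 × 6.8 = 5.063 × 10^5 m³
Confined: ΔV_c = S × A × Δh_c = 2.6 × 10^-5 × 4.38 × 10^5 × 32 = 364.4 m³
Total ΔV = 5.063 × 10^5 + 364.4 = 5.067 × 10^5 m³

ΔV ≈ 5.07 × 10^5 m³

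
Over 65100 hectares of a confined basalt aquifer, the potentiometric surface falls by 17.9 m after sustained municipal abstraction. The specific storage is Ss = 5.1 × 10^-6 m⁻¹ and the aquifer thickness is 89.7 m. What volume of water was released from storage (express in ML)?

S = Ss × b = 5.1 × 10^-6 m⁻¹ × 89.7 m = 4.575 × 10^-4
A = 65100 hectares = 6.51 × 10^8 m²
ΔV = S × A × Δh = 4.575 × 10^-4 × 6.51 × 10^8 m² × 17.9 m = 5.331 × 10^6 m³
ΔV = 5.331 × 10^6 m³ = 5331 ML

ΔV ≈ 5330 ML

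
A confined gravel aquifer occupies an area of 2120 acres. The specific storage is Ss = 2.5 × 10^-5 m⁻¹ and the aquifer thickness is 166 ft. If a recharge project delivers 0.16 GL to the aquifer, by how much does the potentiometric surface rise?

Δh ≈ 14.7 m

b = 166 ft = 50.6 m
S = Ss × b = 2.5 × 10^-5 m⁻¹ × 50.6 m = 1.265 × 10^-3
A = 2120 acres = 8.579 × 10^6 m²
ΔV = 0.16 GL = 1.6 × 10^5 m³
Δh = ΔV / (S × A) = 1.6 × 10^5 m³ / (0.001265 × 8.579 × 10^6 m²) = 14.74 m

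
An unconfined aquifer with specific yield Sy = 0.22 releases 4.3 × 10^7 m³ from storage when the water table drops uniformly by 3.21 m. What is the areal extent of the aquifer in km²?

A = ΔV / (Sy × Δh) = 4.3 × 10^7 / (0.22 × 3.21) = 6.089 × 10^7 m²
A = 6.089 × 10^7 m² = 60.89 km²

A ≈ 60.9 km²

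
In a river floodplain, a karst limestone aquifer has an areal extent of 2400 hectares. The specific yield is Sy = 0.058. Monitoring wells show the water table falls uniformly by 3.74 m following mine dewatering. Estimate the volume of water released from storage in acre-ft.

ΔV ≈ 4220 acre-ft

A = 2400 hectares = 2.4 × 10^7 m²
ΔV = Sy × A × Δh = 0.058 × 2.4 × 10^7 m² × 3.74 m = 5.206 × 10^6 m³
ΔV = 5.206 × 10^6 m³ = 4221 acre-ft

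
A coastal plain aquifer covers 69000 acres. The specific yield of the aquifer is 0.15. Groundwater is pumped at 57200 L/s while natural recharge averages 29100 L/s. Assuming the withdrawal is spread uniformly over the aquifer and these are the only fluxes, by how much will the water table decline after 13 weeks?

A = 69000 acres = 2.792 × 10^8 m²
Net abstraction = 57200 − 29100 = 28100 L/s
Q_net = 28100 L/s = 2.428 × 10^6 m³/d
t = 13 weeks = 91 d
ΔV = Q × t = 2.428 × 10^6 m³/d × 91 d = 2.209 × 10^8 m³
Δh = ΔV / (Sy × A) = 2.209 × 10^8 / (0.15 × 2.792 × 10^8) = 5.275 m

Δh ≈ 5.27 m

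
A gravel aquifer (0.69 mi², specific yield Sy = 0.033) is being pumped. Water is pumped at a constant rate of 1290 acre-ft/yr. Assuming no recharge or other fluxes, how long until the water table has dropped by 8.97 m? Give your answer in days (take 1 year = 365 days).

A = 0.69 mi² = 1.787 × 10^6 m²
ΔV = Sy × A × Δh = 0.033 × 1.787 × 10^6 × 8.97 = 5.29 × 10^5 m³
Q = 1290 acre-ft/yr = 4359 m³/d
t = ΔV / Q = 5.29 × 10^5 m³ / 4359 m³/d = 121.3 d

t ≈ 121 days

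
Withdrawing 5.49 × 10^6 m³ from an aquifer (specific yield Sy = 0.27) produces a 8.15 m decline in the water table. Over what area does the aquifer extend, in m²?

A ≈ 2.49 × 10^6 m²

A = ΔV / (Sy × Δh) = 5.49 × 10^6 / (0.27 × 8.15) = 2.495 × 10^6 m²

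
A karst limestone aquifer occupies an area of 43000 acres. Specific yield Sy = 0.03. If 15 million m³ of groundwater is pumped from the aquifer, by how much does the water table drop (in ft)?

A = 43000 acres = 1.74 × 10^8 m²
ΔV = 15 million m³ = 1.5 × 10^7 m³
Δh = ΔV / (Sy × A) = 1.5 × 10^7 m³ / (0.03 × 1.74 × 10^8 m²) = 2.873 m
Δh = 2.873 m = 9.427 ft

Δh ≈ 9.43 ft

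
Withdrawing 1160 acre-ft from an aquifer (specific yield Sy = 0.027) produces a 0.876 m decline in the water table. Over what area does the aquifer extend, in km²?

A ≈ 60.5 km²

ΔV = 1160 acre-ft = 1.431 × 10^6 m³
A = ΔV / (Sy × Δh) = 1.431 × 10^6 / (0.027 × 0.876) = 6.05 × 10^7 m²
A = 6.05 × 10^7 m² = 60.5 km²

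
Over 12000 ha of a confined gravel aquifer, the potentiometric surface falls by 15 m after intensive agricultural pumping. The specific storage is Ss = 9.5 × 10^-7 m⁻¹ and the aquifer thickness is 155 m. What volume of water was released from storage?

S = Ss × b = 9.5 × 10^-7 m⁻¹ × 155 m = 1.472 × 10^-4
A = 12000 ha = 1.2 × 10^8 m²
ΔV = S × A × Δh = 1.472 × 10^-4 × 1.2 × 10^8 m² × 15 m = 2.651 × 10^5 m³

ΔV ≈ 2.65 × 10^5 m³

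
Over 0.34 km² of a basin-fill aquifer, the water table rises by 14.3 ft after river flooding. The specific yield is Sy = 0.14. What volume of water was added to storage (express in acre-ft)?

ΔV ≈ 168 acre-ft

A = 0.34 km² = 3.4 × 10^5 m²
Δh = 14.3 ft = 4.359 m
ΔV = Sy × A × Δh = 0.14 × 3.4 × 10^5 m² × 4.359 m = 2.075 × 10^5 m³
ΔV = 2.075 × 10^5 m³ = 168.2 acre-ft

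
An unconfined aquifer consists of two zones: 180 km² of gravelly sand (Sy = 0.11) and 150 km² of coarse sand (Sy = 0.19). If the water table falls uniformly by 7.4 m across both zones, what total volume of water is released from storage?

ΔV ≈ 3.57 × 10^8 m³

A₁ = 180 km² = 1.8 × 10^8 m²; A₂ = 150 km² = 1.5 × 10^8 m²
ΔV₁ = 0.11 × 1.8 × 10^8 × 7.4 = 1.465 × 10^8 m³
ΔV₂ = 0.19 × 1.5 × 10^8 × 7.4 = 2.109 × 10^8 m³
ΔV = ΔV₁ + ΔV₂ = 3.574 × 10^8 m³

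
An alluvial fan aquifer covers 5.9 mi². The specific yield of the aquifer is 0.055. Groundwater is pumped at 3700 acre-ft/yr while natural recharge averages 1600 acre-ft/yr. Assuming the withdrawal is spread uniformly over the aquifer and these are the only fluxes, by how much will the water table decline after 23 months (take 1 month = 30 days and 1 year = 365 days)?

A = 5.9 mi² = 1.528 × 10^7 m²
Net abstraction = 3700 − 1600 = 2100 acre-ft/yr
Q_net = 2100 acre-ft/yr = 7097 m³/d
t = 23 months = 690 d
ΔV = Q × t = 7097 m³/d × 690 d = 4.897 × 10^6 m³
Δh = ΔV / (Sy × A) = 4.897 × 10^6 / (0.055 × 1.528 × 10^7) = 5.826 m

Δh ≈ 5.83 m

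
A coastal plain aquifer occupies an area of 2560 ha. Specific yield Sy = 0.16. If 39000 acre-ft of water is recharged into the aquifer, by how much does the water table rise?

A = 2560 ha = 2.56 × 10^7 m²
ΔV = 39000 acre-ft = 4.811 × 10^7 m³
Δh = ΔV / (Sy × A) = 4.811 × 10^7 m³ / (0.16 × 2.56 × 10^7 m²) = 11.74 m

Δh ≈ 11.7 m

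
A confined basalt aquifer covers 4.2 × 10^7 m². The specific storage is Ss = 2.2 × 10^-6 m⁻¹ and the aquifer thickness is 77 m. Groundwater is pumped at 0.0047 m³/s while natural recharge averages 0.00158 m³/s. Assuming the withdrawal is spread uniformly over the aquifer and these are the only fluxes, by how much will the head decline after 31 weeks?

Δh ≈ 8.22 m

S = Ss × b = 2.2 × 10^-6 m⁻¹ × 77 m = 1.694 × 10^-4
Net abstraction = 0.0047 − 0.00158 = 0.00312 m³/s
Q_net = 0.00312 m³/s = 269.6 m³/d
t = 31 weeks = 217 d
ΔV = Q × t = 269.6 m³/d × 217 d = 58500 m³
Δh = ΔV / (S × A) = 58500 / (1.694 × 10^-4 × 4.2 × 10^7) = 8.222 m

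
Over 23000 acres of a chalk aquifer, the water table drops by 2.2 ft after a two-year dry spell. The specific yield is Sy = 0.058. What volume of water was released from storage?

ΔV ≈ 3.62 × 10^6 m³

A = 23000 acres = 9.308 × 10^7 m²
Δh = 2.2 ft = 0.6706 m
ΔV = Sy × A × Δh = 0.058 × 9.308 × 10^7 m² × 0.6706 m = 3.62 × 10^6 m³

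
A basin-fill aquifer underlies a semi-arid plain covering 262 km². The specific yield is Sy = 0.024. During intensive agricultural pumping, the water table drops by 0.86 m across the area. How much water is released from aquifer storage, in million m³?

ΔV ≈ 5.41 million m³

A = 262 km² = 2.62 × 10^8 m²
ΔV = Sy × A × Δh = 0.024 × 2.62 × 10^8 m² × 0.86 m = 5.408 × 10^6 m³
ΔV = 5.408 × 10^6 m³ = 5.408 million m³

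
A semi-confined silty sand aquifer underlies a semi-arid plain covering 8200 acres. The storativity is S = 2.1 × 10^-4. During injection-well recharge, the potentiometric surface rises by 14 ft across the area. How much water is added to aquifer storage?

A = 8200 acres = 3.318 × 10^7 m²
Δh = 14 ft = 4.267 m
ΔV = S × A × Δh = 2.1 × 10^-4 × 3.318 × 10^7 m² × 4.267 m = 29740 m³

ΔV ≈ 29700 m³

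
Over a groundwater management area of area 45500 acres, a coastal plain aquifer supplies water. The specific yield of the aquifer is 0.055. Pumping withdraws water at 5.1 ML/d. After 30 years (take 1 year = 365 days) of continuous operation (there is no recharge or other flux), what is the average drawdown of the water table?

Δh ≈ 5.51 m

A = 45500 acres = 1.841 × 10^8 m²
Q = 5.1 ML/d = 5100 m³/d
t = 30 years = 10950 d
ΔV = Q × t = 5100 m³/d × 10950 d = 5.585 × 10^7 m³
Δh = ΔV / (Sy × A) = 5.585 × 10^7 / (0.055 × 1.841 × 10^8) = 5.514 m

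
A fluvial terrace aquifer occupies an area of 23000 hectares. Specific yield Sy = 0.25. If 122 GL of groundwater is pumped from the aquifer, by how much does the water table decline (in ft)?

Δh ≈ 6.96 ft

A = 23000 hectares = 2.3 × 10^8 m²
ΔV = 122 GL = 1.22 × 10^8 m³
Δh = ΔV / (Sy × A) = 1.22 × 10^8 m³ / (0.25 × 2.3 × 10^8 m²) = 2.122 m
Δh = 2.122 m = 6.961 ft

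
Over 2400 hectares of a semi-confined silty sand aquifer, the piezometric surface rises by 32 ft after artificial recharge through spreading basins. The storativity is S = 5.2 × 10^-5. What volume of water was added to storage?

ΔV ≈ 12200 m³

A = 2400 hectares = 2.4 × 10^7 m²
Δh = 32 ft = 9.754 m
ΔV = S × A × Δh = 5.2 × 10^-5 × 2.4 × 10^7 m² × 9.754 m = 12170 m³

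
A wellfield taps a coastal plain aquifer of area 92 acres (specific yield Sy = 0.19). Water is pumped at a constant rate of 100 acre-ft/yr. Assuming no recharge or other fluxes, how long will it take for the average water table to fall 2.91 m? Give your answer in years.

A = 92 acres = 3.723 × 10^5 m²
ΔV = Sy × A × Δh = 0.19 × 3.723 × 10^5 × 2.91 = 2.059 × 10^5 m³
Q = 100 acre-ft/yr = 337.9 m³/d
t = ΔV / Q = 2.059 × 10^5 m³ / 337.9 m³/d = 609.1 d
t = 609.1 d ≈ 1.669 years

t ≈ 1.67 years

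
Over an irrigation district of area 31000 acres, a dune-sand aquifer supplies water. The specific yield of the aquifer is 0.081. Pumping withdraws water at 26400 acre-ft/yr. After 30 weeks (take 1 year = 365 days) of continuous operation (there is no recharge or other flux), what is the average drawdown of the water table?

A = 31000 acres = 1.255 × 10^8 m²
Q = 26400 acre-ft/yr = 89220 m³/d
t = 30 weeks = 210 d
ΔV = Q × t = 89220 m³/d × 210 d = 1.874 × 10^7 m³
Δh = ΔV / (Sy × A) = 1.874 × 10^7 / (0.081 × 1.255 × 10^8) = 1.844 m

Δh ≈ 1.84 m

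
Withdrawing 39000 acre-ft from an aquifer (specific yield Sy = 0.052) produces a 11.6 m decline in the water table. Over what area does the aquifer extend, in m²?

A ≈ 7.98 × 10^7 m²

ΔV = 39000 acre-ft = 4.811 × 10^7 m³
A = ΔV / (Sy × Δh) = 4.811 × 10^7 / (0.052 × 11.6) = 7.975 × 10^7 m²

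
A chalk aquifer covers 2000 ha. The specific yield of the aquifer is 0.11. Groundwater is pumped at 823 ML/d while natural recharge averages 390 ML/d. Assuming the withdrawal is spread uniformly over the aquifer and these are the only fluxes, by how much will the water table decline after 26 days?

Δh ≈ 5.12 m

A = 2000 ha = 2 × 10^7 m²
Net abstraction = 823 − 390 = 433 ML/d
Q_net = 433 ML/d = 4.33 × 10^5 m³/d
ΔV = Q × t = 4.33 × 10^5 m³/d × 26 d = 1.126 × 10^7 m³
Δh = ΔV / (Sy × A) = 1.126 × 10^7 / (0.11 × 2 × 10^7) = 5.117 m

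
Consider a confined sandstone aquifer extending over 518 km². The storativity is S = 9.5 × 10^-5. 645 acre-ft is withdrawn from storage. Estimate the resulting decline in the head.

Δh ≈ 16.2 m

A = 518 km² = 5.18 × 10^8 m²
ΔV = 645 acre-ft = 7.956 × 10^5 m³
Δh = ΔV / (S × A) = 7.956 × 10^5 m³ / (9.5 × 10^-5 × 5.18 × 10^8 m²) = 16.17 m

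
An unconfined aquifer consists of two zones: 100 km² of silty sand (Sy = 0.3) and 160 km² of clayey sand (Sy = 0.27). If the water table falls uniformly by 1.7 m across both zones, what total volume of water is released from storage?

A₁ = 100 km² = 1 × 10^8 m²; A₂ = 160 km² = 1.6 × 10^8 m²
ΔV₁ = 0.3 × 1 × 10^8 × 1.7 = 5.1 × 10^7 m³
ΔV₂ = 0.27 × 1.6 × 10^8 × 1.7 = 7.344 × 10^7 m³
ΔV = ΔV₁ + ΔV₂ = 1.244 × 10^8 m³

ΔV ≈ 1.24 × 10^8 m³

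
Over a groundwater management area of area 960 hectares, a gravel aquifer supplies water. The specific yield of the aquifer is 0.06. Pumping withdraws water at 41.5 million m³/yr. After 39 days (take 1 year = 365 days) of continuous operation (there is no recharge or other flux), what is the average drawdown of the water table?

A = 960 hectares = 9.6 × 10^6 m²
Q = 41.5 million m³/yr = 1.137 × 10^5 m³/d
ΔV = Q × t = 1.137 × 10^5 m³/d × 39 d = 4.434 × 10^6 m³
Δh = ΔV / (Sy × A) = 4.434 × 10^6 / (0.06 × 9.6 × 10^6) = 7.698 m

Δh ≈ 7.7 m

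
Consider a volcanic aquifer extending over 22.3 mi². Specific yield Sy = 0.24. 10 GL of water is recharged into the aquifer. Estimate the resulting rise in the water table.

Δh ≈ 0.721 m

A = 22.3 mi² = 5.776 × 10^7 m²
ΔV = 10 GL = 1 × 10^7 m³
Δh = ΔV / (Sy × A) = 1 × 10^7 m³ / (0.24 × 5.776 × 10^7 m²) = 0.7214 m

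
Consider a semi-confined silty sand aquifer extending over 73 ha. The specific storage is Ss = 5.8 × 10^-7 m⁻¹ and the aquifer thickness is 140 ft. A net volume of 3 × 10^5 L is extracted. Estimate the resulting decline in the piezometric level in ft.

b = 140 ft = 42.67 m
S = Ss × b = 5.8 × 10^-7 m⁻¹ × 42.67 m = 2.475 × 10^-5
A = 73 ha = 7.3 × 10^5 m²
ΔV = 3 × 10^5 L = 300 m³
Δh = ΔV / (S × A) = 300 m³ / (2.475 × 10^-5 × 7.3 × 10^5 m²) = 16.6 m
Δh = 16.6 m = 54.48 ft

Δh ≈ 54.5 ft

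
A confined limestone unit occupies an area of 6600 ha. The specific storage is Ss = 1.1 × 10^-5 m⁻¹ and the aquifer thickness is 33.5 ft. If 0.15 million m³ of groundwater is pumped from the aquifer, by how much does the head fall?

b = 33.5 ft = 10.21 m
S = Ss × b = 1.1 × 10^-5 m⁻¹ × 10.21 m = 1.123 × 10^-4
A = 6600 ha = 6.6 × 10^7 m²
ΔV = 0.15 million m³ = 1.5 × 10^5 m³
Δh = ΔV / (S × A) = 1.5 × 10^5 m³ / (1.123 × 10^-4 × 6.6 × 10^7 m²) = 20.23 m

Δh ≈ 20.2 m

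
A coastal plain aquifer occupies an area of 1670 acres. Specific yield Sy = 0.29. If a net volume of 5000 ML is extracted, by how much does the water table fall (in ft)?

Δh ≈ 8.37 ft

A = 1670 acres = 6.758 × 10^6 m²
ΔV = 5000 ML = 5 × 10^6 m³
Δh = ΔV / (Sy × A) = 5 × 10^6 m³ / (0.29 × 6.758 × 10^6 m²) = 2.551 m
Δh = 2.551 m = 8.37 ft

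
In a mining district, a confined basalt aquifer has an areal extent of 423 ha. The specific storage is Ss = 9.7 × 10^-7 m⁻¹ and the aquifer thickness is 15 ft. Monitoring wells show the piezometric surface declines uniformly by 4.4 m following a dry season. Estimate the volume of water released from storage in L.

b = 15 ft = 4.572 m
S = Ss × b = 9.7 × 10^-7 m⁻¹ × 4.572 m = 4.435 × 10^-6
A = 423 ha = 4.23 × 10^6 m²
ΔV = S × A × Δh = 4.435 × 10^-6 × 4.23 × 10^6 m² × 4.4 m = 82.54 m³
ΔV = 82.54 m³ = 82540 L

ΔV ≈ 82500 L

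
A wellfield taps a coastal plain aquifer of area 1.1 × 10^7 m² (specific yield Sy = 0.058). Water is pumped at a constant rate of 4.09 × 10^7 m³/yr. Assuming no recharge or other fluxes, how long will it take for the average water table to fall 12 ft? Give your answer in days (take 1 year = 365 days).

t ≈ 20.8 days

Δh = 12 ft = 3.658 m
ΔV = Sy × A × Δh = 0.058 × 1.1 × 10^7 × 3.658 = 2.334 × 10^6 m³
Q = 4.09 × 10^7 m³/yr = 1.121 × 10^5 m³/d
t = ΔV / Q = 2.334 × 10^6 m³ / 1.121 × 10^5 m³/d = 20.83 d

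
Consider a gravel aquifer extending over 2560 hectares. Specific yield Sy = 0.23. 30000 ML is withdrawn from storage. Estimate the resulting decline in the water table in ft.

Δh ≈ 16.7 ft

A = 2560 hectares = 2.56 × 10^7 m²
ΔV = 30000 ML = 3 × 10^7 m³
Δh = ΔV / (Sy × A) = 3 × 10^7 m³ / (0.23 × 2.56 × 10^7 m²) = 5.095 m
Δh = 5.095 m = 16.72 ft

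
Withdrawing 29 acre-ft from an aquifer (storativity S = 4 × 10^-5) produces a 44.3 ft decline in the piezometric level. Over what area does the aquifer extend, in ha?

A ≈ 6620 ha

Δh = 44.3 ft = 13.5 m
ΔV = 29 acre-ft = 35770 m³
A = ΔV / (S × Δh) = 35770 / (4 × 10^-5 × 13.5) = 6.623 × 10^7 m²
A = 6.623 × 10^7 m² = 6623 ha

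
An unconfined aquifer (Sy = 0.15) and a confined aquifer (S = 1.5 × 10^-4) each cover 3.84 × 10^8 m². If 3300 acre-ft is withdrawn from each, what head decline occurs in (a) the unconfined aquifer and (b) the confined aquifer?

ΔV = 3300 acre-ft = 4.07 × 10^6 m³
Unconfined: Δh_u = ΔV/(Sy·A) = 4.07 × 10^6/(0.15 × 3.84 × 10^8) = 0.07067 m
Confined: Δh_c = ΔV/(S·A) = 4.07 × 10^6/(1.5 × 10^-4 × 3.84 × 10^8) = 70.67 m

Δh_u ≈ 0.0707 m; Δh_c ≈ 70.7 m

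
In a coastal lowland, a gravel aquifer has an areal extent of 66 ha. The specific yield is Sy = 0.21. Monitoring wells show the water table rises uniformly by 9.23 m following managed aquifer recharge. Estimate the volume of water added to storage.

A = 66 ha = 6.6 × 10^5 m²
ΔV = Sy × A × Δh = 0.21 × 6.6 × 10^5 m² × 9.23 m = 1.279 × 10^6 m³

ΔV ≈ 1.28 × 10^6 m³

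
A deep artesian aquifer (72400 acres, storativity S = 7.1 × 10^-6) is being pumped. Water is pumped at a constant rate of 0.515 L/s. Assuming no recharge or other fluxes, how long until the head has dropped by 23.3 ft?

A = 72400 acres = 2.93 × 10^8 m²
Δh = 23.3 ft = 7.102 m
ΔV = S × A × Δh = 7.1 × 10^-6 × 2.93 × 10^8 × 7.102 = 14770 m³
Q = 0.515 L/s = 44.5 m³/d
t = ΔV / Q = 14770 m³ / 44.5 m³/d = 332 d

t ≈ 332 days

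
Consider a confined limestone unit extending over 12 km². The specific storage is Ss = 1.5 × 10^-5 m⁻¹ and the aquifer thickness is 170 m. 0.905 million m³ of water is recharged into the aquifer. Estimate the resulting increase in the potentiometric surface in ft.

S = Ss × b = 1.5 × 10^-5 m⁻¹ × 170 m = 2.55 × 10^-3
A = 12 km² = 1.2 × 10^7 m²
ΔV = 0.905 million m³ = 9.05 × 10^5 m³
Δh = ΔV / (S × A) = 9.05 × 10^5 m³ / (0.00255 × 1.2 × 10^7 m²) = 29.58 m
Δh = 29.58 m = 97.03 ft

Δh ≈ 97 ft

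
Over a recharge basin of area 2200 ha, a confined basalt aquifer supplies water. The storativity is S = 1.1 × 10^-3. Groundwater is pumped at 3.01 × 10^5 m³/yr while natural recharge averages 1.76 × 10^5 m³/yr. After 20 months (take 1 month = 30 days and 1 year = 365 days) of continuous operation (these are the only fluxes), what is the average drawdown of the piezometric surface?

Δh ≈ 8.49 m

A = 2200 ha = 2.2 × 10^7 m²
Net abstraction = 3.01 × 10^5 − 1.76 × 10^5 = 1.25 × 10^5 m³/yr
Q_net = 1.25 × 10^5 m³/yr = 342.5 m³/d
t = 20 months = 600 d
ΔV = Q × t = 342.5 m³/d × 600 d = 2.055 × 10^5 m³
Δh = ΔV / (S × A) = 2.055 × 10^5 / (0.0011 × 2.2 × 10^7) = 8.491 m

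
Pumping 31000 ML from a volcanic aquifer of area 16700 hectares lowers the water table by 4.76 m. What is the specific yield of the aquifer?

Sy ≈ 0.039

A = 16700 hectares = 1.67 × 10^8 m²
ΔV = 31000 ML = 3.1 × 10^7 m³
Sy = ΔV / (A × Δh) = 3.1 × 10^7 m³ / (1.67 × 10^8 m² × 4.76 m) = 0.039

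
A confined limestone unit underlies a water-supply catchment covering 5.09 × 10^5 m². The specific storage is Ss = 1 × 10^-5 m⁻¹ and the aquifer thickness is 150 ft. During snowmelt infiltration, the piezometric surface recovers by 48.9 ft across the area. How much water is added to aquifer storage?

ΔV ≈ 3470 m³

b = 150 ft = 45.72 m
S = Ss × b = 1 × 10^-5 m⁻¹ × 45.72 m = 4.572 × 10^-4
Δh = 48.9 ft = 14.9 m
ΔV = S × A × Δh = 4.572 × 10^-4 × 5.09 × 10^5 m² × 14.9 m = 3469 m³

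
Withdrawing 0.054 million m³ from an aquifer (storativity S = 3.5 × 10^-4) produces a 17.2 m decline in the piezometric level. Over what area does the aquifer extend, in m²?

A ≈ 8.97 × 10^6 m²

ΔV = 0.054 million m³ = 54000 m³
A = ΔV / (S × Δh) = 54000 / (3.5 × 10^-4 × 17.2) = 8.97 × 10^6 m²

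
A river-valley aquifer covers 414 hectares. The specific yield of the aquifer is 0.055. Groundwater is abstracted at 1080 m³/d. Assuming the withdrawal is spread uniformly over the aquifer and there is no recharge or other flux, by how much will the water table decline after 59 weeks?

A = 414 hectares = 4.14 × 10^6 m²
t = 59 weeks = 413 d
ΔV = Q × t = 1080 m³/d × 413 d = 4.46 × 10^5 m³
Δh = ΔV / (Sy × A) = 4.46 × 10^5 / (0.055 × 4.14 × 10^6) = 1.959 m

Δh ≈ 1.96 m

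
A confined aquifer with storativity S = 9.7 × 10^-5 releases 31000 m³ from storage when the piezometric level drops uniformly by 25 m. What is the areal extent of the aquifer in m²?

A ≈ 1.28 × 10^7 m²

A = ΔV / (S × Δh) = 31000 / (9.7 × 10^-5 × 25) = 1.278 × 10^7 m²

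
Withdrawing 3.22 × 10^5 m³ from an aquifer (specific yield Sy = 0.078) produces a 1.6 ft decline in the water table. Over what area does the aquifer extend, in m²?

A ≈ 8.46 × 10^6 m²

Δh = 1.6 ft = 0.4877 m
A = ΔV / (Sy × Δh) = 3.22 × 10^5 / (0.078 × 0.4877) = 8.465 × 10^6 m²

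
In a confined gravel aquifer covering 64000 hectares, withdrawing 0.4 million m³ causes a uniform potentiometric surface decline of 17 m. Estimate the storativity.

A = 64000 hectares = 6.4 × 10^8 m²
ΔV = 0.4 million m³ = 4 × 10^5 m³
S = ΔV / (A × Δh) = 4 × 10^5 m³ / (6.4 × 10^8 m² × 17 m) = 3.676 × 10^-5

S ≈ 3.7 × 10^-5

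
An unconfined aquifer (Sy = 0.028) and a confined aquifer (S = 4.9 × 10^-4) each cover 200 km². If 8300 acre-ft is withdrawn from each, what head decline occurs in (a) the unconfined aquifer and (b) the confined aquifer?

A = 200 km² = 2 × 10^8 m²
ΔV = 8300 acre-ft = 1.024 × 10^7 m³
Unconfined: Δh_u = ΔV/(Sy·A) = 1.024 × 10^7/(0.028 × 2 × 10^8) = 1.828 m
Confined: Δh_c = ΔV/(S·A) = 1.024 × 10^7/(4.9 × 10^-4 × 2 × 10^8) = 104.5 m

Δh_u ≈ 1.83 m; Δh_c ≈ 104 m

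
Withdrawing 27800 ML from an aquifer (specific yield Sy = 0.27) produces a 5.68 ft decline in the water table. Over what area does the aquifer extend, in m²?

A ≈ 5.95 × 10^7 m²

Δh = 5.68 ft = 1.731 m
ΔV = 27800 ML = 2.78 × 10^7 m³
A = ΔV / (Sy × Δh) = 2.78 × 10^7 / (0.27 × 1.731) = 5.947 × 10^7 m²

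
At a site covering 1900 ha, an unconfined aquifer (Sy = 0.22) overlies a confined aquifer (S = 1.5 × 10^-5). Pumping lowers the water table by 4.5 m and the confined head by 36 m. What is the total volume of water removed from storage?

ΔV ≈ 1.88 × 10^7 m³

A = 1900 ha = 1.9 × 10^7 m²
Unconfined: ΔV_u = Sy × A × Δh_u = 0.22 × 1.9 × 10^7 × 4.5 = 1.881 × 10^7 m³
Confined: ΔV_c = S × A × Δh_c = 1.5 × 10^-5 × 1.9 × 10^7 × 36 = 10260 m³
Total ΔV = 1.881 × 10^7 + 10260 = 1.882 × 10^7 m³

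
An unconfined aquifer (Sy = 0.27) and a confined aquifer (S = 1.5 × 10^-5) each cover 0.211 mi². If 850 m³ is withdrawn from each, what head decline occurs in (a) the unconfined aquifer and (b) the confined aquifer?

Δh_u ≈ 0.00576 m; Δh_c ≈ 104 m

A = 0.211 mi² = 5.465 × 10^5 m²
Unconfined: Δh_u = ΔV/(Sy·A) = 850/(0.27 × 5.465 × 10^5) = 0.005761 m
Confined: Δh_c = ΔV/(S·A) = 850/(1.5 × 10^-5 × 5.465 × 10^5) = 103.7 m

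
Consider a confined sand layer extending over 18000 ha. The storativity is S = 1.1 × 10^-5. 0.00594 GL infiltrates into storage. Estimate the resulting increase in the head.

A = 18000 ha = 1.8 × 10^8 m²
ΔV = 0.00594 GL = 5940 m³
Δh = ΔV / (S × A) = 5940 m³ / (1.1 × 10^-5 × 1.8 × 10^8 m²) = 3 m

Δh ≈ 3 m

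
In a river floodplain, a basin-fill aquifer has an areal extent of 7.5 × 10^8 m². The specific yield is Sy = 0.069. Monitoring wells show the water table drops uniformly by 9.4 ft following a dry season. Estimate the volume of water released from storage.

ΔV ≈ 1.48 × 10^8 m³

Δh = 9.4 ft = 2.865 m
ΔV = Sy × A × Δh = 0.069 × 7.5 × 10^8 m² × 2.865 m = 1.483 × 10^8 m³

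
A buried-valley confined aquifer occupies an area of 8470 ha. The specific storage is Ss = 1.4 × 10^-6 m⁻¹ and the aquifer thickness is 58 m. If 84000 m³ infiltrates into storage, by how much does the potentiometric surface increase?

Δh ≈ 12.2 m

S = Ss × b = 1.4 × 10^-6 m⁻¹ × 58 m = 8.12 × 10^-5
A = 8470 ha = 8.47 × 10^7 m²
Δh = ΔV / (S × A) = 84000 m³ / (8.12 × 10^-5 × 8.47 × 10^7 m²) = 12.21 m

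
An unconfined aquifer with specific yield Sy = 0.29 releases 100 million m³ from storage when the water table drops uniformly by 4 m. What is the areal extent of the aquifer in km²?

A ≈ 86.2 km²

ΔV = 100 million m³ = 1 × 10^8 m³
A = ΔV / (Sy × Δh) = 1 × 10^8 / (0.29 × 4) = 8.621 × 10^7 m²
A = 8.621 × 10^7 m² = 86.21 km²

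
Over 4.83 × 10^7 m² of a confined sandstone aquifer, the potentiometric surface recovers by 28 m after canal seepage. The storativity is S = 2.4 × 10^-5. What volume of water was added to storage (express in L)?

ΔV ≈ 3.25 × 10^7 L

ΔV = S × A × Δh = 2.4 × 10^-5 × 4.83 × 10^7 m² × 28 m = 32460 m³
ΔV = 32460 m³ = 3.246 × 10^7 L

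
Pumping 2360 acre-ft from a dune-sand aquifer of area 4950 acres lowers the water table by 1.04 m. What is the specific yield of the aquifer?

Sy ≈ 0.14

A = 4950 acres = 2.003 × 10^7 m²
ΔV = 2360 acre-ft = 2.911 × 10^6 m³
Sy = ΔV / (A × Δh) = 2.911 × 10^6 m³ / (2.003 × 10^7 m² × 1.04 m) = 0.1397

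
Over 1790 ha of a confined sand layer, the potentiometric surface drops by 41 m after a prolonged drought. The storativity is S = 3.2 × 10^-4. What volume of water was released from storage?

A = 1790 ha = 1.79 × 10^7 m²
ΔV = S × A × Δh = 3.2 × 10^-4 × 1.79 × 10^7 m² × 41 m = 2.348 × 10^5 m³

ΔV ≈ 2.35 × 10^5 m³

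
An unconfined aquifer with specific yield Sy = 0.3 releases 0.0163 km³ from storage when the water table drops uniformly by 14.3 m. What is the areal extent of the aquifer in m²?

A ≈ 3.8 × 10^6 m²

ΔV = 0.0163 km³ = 1.63 × 10^7 m³
A = ΔV / (Sy × Δh) = 1.63 × 10^7 / (0.3 × 14.3) = 3.8 × 10^6 m²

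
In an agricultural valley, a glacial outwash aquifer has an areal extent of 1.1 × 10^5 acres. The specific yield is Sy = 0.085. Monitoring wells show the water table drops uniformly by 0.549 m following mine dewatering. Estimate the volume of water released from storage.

ΔV ≈ 2.08 × 10^7 m³

A = 1.1 × 10^5 acres = 4.452 × 10^8 m²
ΔV = Sy × A × Δh = 0.085 × 4.452 × 10^8 m² × 0.549 m = 2.077 × 10^7 m³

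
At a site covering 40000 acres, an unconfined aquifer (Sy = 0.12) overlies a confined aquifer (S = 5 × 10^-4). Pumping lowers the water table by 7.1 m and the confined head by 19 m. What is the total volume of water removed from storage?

A = 40000 acres = 1.619 × 10^8 m²
Unconfined: ΔV_u = Sy × A × Δh_u = 0.12 × 1.619 × 10^8 × 7.1 = 1.379 × 10^8 m³
Confined: ΔV_c = S × A × Δh_c = 5 × 10^-4 × 1.619 × 10^8 × 19 = 1.538 × 10^6 m³
Total ΔV = 1.379 × 10^8 + 1.538 × 10^6 = 1.395 × 10^8 m³

ΔV ≈ 1.39 × 10^8 m³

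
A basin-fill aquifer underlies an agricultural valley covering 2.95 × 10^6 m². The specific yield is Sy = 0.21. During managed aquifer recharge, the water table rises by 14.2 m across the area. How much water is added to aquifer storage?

ΔV = Sy × A × Δh = 0.21 × 2.95 × 10^6 m² × 14.2 m = 8.797 × 10^6 m³

ΔV ≈ 8.8 × 10^6 m³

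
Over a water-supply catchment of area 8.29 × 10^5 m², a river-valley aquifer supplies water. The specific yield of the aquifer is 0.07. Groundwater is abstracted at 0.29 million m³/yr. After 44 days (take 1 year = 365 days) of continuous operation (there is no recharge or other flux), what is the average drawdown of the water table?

Q = 0.29 million m³/yr = 794.5 m³/d
ΔV = Q × t = 794.5 m³/d × 44 d = 34960 m³
Δh = ΔV / (Sy × A) = 34960 / (0.07 × 8.29 × 10^5) = 0.6024 m

Δh ≈ 0.602 m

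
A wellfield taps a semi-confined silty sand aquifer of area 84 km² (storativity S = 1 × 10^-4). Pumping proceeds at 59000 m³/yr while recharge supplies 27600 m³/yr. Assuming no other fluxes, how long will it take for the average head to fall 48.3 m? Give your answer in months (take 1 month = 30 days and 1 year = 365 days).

A = 84 km² = 8.4 × 10^7 m²
ΔV = S × A × Δh = 1 × 10^-4 × 8.4 × 10^7 × 48.3 = 4.057 × 10^5 m³
Net withdrawal = 59000 − 27600 = 31400 m³/yr = 86.03 m³/d
t = ΔV / Q = 4.057 × 10^5 m³ / 86.03 m³/d = 4716 d
t = 4716 d ≈ 157.2 months

t ≈ 157 months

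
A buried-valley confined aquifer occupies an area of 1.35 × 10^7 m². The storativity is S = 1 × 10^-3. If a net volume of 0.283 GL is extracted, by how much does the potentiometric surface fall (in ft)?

ΔV = 0.283 GL = 2.83 × 10^5 m³
Δh = ΔV / (S × A) = 2.83 × 10^5 m³ / (0.001 × 1.35 × 10^7 m²) = 20.96 m
Δh = 20.96 m = 68.78 ft

Δh ≈ 68.8 ft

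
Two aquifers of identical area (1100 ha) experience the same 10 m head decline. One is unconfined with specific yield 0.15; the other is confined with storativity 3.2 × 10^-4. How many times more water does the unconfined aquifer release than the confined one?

ΔV_u / ΔV_c ≈ 469

A = 1100 ha = 1.1 × 10^7 m²
Unconfined: ΔV_u = Sy × A × Δh = 0.15 × 1.1 × 10^7 × 10 = 1.65 × 10^7 m³
Confined: ΔV_c = S × A × Δh = 3.2 × 10^-4 × 1.1 × 10^7 × 10 = 35200 m³
Ratio = ΔV_u / ΔV_c = Sy / S = 0.15 / 3.2 × 10^-4 = 468.7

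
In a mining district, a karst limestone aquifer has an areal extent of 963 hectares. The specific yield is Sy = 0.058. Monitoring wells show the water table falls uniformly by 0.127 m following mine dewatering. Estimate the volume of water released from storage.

ΔV ≈ 70900 m³

A = 963 hectares = 9.63 × 10^6 m²
ΔV = Sy × A × Δh = 0.058 × 9.63 × 10^6 m² × 0.127 m = 70930 m³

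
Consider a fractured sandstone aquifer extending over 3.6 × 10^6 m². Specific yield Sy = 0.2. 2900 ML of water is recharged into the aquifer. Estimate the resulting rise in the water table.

ΔV = 2900 ML = 2.9 × 10^6 m³
Δh = ΔV / (Sy × A) = 2.9 × 10^6 m³ / (0.2 × 3.6 × 10^6 m²) = 4.028 m

Δh ≈ 4.03 m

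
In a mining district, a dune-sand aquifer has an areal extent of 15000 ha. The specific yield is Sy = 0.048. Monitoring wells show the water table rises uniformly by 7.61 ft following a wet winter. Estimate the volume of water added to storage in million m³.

A = 15000 ha = 1.5 × 10^8 m²
Δh = 7.61 ft = 2.32 m
ΔV = Sy × A × Δh = 0.048 × 1.5 × 10^8 m² × 2.32 m = 1.67 × 10^7 m³
ΔV = 1.67 × 10^7 m³ = 16.7 million m³

ΔV ≈ 16.7 million m³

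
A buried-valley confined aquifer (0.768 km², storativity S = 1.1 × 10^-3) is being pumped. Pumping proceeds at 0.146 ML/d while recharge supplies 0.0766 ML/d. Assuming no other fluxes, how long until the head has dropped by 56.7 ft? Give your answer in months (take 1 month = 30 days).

A = 0.768 km² = 7.68 × 10^5 m²
Δh = 56.7 ft = 17.28 m
ΔV = S × A × Δh = 0.0011 × 7.68 × 10^5 × 17.28 = 14600 m³
Net withdrawal = 0.146 − 0.0766 = 0.0694 ML/d = 69.4 m³/d
t = ΔV / Q = 14600 m³ / 69.4 m³/d = 210.4 d
t = 210.4 d ≈ 7.012 months

t ≈ 7.01 months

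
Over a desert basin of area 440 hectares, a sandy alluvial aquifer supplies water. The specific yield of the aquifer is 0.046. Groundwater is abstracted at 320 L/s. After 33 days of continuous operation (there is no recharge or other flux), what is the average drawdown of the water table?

A = 440 hectares = 4.4 × 10^6 m²
Q = 320 L/s = 27650 m³/d
ΔV = Q × t = 27650 m³/d × 33 d = 9.124 × 10^5 m³
Δh = ΔV / (Sy × A) = 9.124 × 10^5 / (0.046 × 4.4 × 10^6) = 4.508 m

Δh ≈ 4.51 m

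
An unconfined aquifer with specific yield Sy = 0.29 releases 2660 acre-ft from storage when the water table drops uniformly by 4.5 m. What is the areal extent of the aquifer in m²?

A ≈ 2.51 × 10^6 m²

ΔV = 2660 acre-ft = 3.281 × 10^6 m³
A = ΔV / (Sy × Δh) = 3.281 × 10^6 / (0.29 × 4.5) = 2.514 × 10^6 m²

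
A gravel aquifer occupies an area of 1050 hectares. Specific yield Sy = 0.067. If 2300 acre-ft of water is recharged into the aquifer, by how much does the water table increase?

Δh ≈ 4.03 m

A = 1050 hectares = 1.05 × 10^7 m²
ΔV = 2300 acre-ft = 2.837 × 10^6 m³
Δh = ΔV / (Sy × A) = 2.837 × 10^6 m³ / (0.067 × 1.05 × 10^7 m²) = 4.033 m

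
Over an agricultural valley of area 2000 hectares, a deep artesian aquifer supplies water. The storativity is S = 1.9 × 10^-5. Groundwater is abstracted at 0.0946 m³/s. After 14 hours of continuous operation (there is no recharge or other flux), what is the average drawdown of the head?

A = 2000 hectares = 2 × 10^7 m²
Q = 0.0946 m³/s = 8173 m³/d
t = 14 hours = 0.5833 d
ΔV = Q × t = 8173 m³/d × 0.5833 d = 4768 m³
Δh = ΔV / (S × A) = 4768 / (1.9 × 10^-5 × 2 × 10^7) = 12.55 m

Δh ≈ 12.5 m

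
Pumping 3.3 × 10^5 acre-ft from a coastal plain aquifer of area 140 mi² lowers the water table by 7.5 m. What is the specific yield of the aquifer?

A = 140 mi² = 3.626 × 10^8 m²
ΔV = 3.3 × 10^5 acre-ft = 4.07 × 10^8 m³
Sy = ΔV / (A × Δh) = 4.07 × 10^8 m³ / (3.626 × 10^8 m² × 7.5 m) = 0.1497

Sy ≈ 0.15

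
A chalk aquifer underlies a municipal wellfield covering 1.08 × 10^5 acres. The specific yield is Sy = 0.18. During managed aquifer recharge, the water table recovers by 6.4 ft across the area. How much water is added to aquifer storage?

ΔV ≈ 1.53 × 10^8 m³

A = 1.08 × 10^5 acres = 4.371 × 10^8 m²
Δh = 6.4 ft = 1.951 m
ΔV = Sy × A × Δh = 0.18 × 4.371 × 10^8 m² × 1.951 m = 1.535 × 10^8 m³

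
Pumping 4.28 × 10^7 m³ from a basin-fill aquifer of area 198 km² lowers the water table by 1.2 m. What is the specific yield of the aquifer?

A = 198 km² = 1.98 × 10^8 m²
Sy = ΔV / (A × Δh) = 4.28 × 10^7 m³ / (1.98 × 10^8 m² × 1.2 m) = 0.1801

Sy ≈ 0.18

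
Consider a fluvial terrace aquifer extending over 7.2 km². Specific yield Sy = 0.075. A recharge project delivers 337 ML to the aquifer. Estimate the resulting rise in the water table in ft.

Δh ≈ 2.05 ft

A = 7.2 km² = 7.2 × 10^6 m²
ΔV = 337 ML = 3.37 × 10^5 m³
Δh = ΔV / (Sy × A) = 3.37 × 10^5 m³ / (0.075 × 7.2 × 10^6 m²) = 0.6241 m
Δh = 0.6241 m = 2.047 ft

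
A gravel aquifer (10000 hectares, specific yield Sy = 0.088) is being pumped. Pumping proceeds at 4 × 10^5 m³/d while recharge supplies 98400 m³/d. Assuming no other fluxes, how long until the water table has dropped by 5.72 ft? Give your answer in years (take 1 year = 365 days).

t ≈ 0.139 years

A = 10000 hectares = 1 × 10^8 m²
Δh = 5.72 ft = 1.743 m
ΔV = Sy × A × Δh = 0.088 × 1 × 10^8 × 1.743 = 1.534 × 10^7 m³
Net withdrawal = 4 × 10^5 − 98400 = 3.016 × 10^5 m³/d
t = ΔV / Q = 1.534 × 10^7 m³ / 3.016 × 10^5 m³/d = 50.87 d
t = 50.87 d ≈ 0.1394 years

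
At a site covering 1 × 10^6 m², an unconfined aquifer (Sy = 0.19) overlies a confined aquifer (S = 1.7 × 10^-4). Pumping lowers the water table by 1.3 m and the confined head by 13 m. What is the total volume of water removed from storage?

Unconfined: ΔV_u = Sy × A × Δh_u = 0.19 × 1 × 10^6 × 1.3 = 2.47 × 10^5 m³
Confined: ΔV_c = S × A × Δh_c = 1.7 × 10^-4 × 1 × 10^6 × 13 = 2210 m³
Total ΔV = 2.47 × 10^5 + 2210 = 2.492 × 10^5 m³

ΔV ≈ 2.49 × 10^5 m³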